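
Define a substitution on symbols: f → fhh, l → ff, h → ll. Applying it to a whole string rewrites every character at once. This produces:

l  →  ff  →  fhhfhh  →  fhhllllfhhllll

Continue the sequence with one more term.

Rewriting the 14 symbols of fhhllllfhhllll one by one yields fhh ll ll ff ff ff ff fhh ll ll ff ff ff ff; concatenated:

fhhllllfffffffffhhllllffffffff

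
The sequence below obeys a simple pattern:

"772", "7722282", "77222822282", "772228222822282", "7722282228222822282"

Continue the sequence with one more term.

77222822282228222822282

Each term is the previous one with 2282 appended.
One more step from 7722282228222822282 gives the answer.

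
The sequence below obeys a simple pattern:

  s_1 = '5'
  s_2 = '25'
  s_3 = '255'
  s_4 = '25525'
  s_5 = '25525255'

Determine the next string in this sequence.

2552525525525

Each term (from the third on) is the previous term followed by the one before it: term 3 = 25·5 = 255.
So term 6 is 25525255·25525.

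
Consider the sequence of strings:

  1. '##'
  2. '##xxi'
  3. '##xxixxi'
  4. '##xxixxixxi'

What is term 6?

Every step adds xxi to the end: s(k+1) = s(k)·xxi.
From ##xxixxixxi, 2 further steps: ##xxixxixxi → ##xxixxixxixxi → (answer).

##xxixxixxixxixxi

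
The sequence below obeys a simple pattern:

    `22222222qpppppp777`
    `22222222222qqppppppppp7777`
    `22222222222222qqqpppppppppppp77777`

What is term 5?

Reading off run lengths: 2 runs 8, 11, 14; q runs 1, 2, 3; p runs 6, 9, 12; 7 runs 3, 4, 5 — each is linear in n, where the shown terms are n = 2, 3, 4.
Setting n = 6 gives 20, 5, 18, 7 characters in each block.

22222222222222222222qqqqqpppppppppppppppppp7777777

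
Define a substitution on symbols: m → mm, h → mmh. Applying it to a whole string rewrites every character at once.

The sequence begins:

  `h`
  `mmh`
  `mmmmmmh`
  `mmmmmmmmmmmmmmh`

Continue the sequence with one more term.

Rewriting the 15 symbols of mmmmmmmmmmmmmmh one by one yields mm mm mm mm mm mm mm mm mm mm mm mm mm mm mmh; concatenated:

mmmmmmmmmmmmmmmmmmmmmmmmmmmmmmh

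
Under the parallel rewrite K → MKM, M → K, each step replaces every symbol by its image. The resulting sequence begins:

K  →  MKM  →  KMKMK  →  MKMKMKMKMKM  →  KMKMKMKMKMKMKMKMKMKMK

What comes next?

MKMKMKMKMKMKMKMKMKMKMKMKMKMKMKMKMKMKMKMKMKM

φ(KMKMKMKMKMKMKMKMKMKMK) expands symbol-by-symbol to MKM K MKM K MKM K MKM K MKM K MKM K MKM K MKM K MKM K MKM K MKM; joining the 21 pieces gives the next term.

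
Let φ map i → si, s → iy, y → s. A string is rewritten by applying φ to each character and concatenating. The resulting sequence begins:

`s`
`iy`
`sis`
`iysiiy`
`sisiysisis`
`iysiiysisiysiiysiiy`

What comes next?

Applying the rule to each of the 19 symbols of iysiiysisiysiiysiiy gives the pieces si s iy si si s iy si iy si s iy si si s iy si si s, which concatenate to the answer.

sisiysisisiysiiysisiysisisiysisis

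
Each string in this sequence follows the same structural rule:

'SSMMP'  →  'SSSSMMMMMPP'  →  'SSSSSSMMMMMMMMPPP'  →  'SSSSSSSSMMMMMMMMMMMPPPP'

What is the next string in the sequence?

Reading off run lengths: S runs 2, 4, 6, 8; M runs 2, 5, 8, 11; P runs 1, 2, 3, 4 — each is linear in n (n = 1, 2, …).
For the next term, n = 5, so the run lengths are 10, 14, 5.

SSSSSSSSSSMMMMMMMMMMMMMMPPPPP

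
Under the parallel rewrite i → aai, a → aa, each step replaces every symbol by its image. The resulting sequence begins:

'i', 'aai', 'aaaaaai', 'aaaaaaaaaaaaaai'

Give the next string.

Rewriting the 15 symbols of aaaaaaaaaaaaaai one by one yields aa aa aa aa aa aa aa aa aa aa aa aa aa aa aai; concatenated:

aaaaaaaaaaaaaaaaaaaaaaaaaaaaaai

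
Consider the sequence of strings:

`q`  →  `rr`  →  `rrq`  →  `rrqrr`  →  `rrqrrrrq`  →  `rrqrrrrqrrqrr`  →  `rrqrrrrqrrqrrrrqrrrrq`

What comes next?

This is a Fibonacci-style word recurrence s(k) = s(k−1)·s(k−2): e.g. rr·q = rrq.
Continuing: rrqrrrrqrrqrrrrqrrrrq · rrqrrrrqrrqrr gives term 8.

rrqrrrrqrrqrrrrqrrrrqrrqrrrrqrrqrr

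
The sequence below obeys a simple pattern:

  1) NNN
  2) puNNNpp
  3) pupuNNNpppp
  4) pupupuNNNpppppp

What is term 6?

pupupupupuNNNpppppppppp

Each term wraps the previous one in pu on the left and pp on the right.
From pupupuNNNpppppp, 2 further steps: pupupuNNNpppppp → pupupupuNNNpppppppp → (answer).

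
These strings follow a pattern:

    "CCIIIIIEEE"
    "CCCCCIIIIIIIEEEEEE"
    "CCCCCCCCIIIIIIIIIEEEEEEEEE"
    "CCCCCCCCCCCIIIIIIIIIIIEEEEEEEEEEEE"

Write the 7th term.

CCCCCCCCCCCCCCCCCCCCIIIIIIIIIIIIIIIIIEEEEEEEEEEEEEEEEEEEEE

The n-th term is 3n-1 C's then 2n+3 I's then 3n E's (n = 1, 2, …).
Setting n = 7 gives 20, 17, 21 characters in each block.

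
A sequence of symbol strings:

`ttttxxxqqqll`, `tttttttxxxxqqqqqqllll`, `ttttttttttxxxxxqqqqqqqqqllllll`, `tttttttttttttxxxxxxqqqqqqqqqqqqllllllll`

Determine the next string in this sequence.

ttttttttttttttttxxxxxxxqqqqqqqqqqqqqqqllllllllll

Term n consists of 3n+1 t's, followed by n+2 x's, followed by 3n q's, followed by 2n l's (n = 1, 2, …).
Setting n = 5 gives 16, 7, 15, 10 characters in each block.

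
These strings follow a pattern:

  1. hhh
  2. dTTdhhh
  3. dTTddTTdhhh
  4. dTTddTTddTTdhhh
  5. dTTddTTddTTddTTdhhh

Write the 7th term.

dTTddTTddTTddTTddTTddTTdhhh

Every step adds dTTd at the front: s(k+1) = dTTd·s(k).
From dTTddTTddTTddTTdhhh, 2 further steps: dTTddTTddTTddTTdhhh → dTTddTTddTTddTTddTTdhhh → (answer).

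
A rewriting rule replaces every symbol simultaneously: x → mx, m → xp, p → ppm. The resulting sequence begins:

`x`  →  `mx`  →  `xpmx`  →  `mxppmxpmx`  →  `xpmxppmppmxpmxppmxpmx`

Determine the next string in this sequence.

Replace each of the 21 characters of xpmxppmppmxpmxppmxpmx in place — mx ppm xp mx ppm ppm xp ppm ppm xp mx ppm xp mx ppm ppm xp mx ppm xp mx — and concatenate.

mxppmxpmxppmppmxpppmppmxpmxppmxpmxppmppmxpmxppmxpmx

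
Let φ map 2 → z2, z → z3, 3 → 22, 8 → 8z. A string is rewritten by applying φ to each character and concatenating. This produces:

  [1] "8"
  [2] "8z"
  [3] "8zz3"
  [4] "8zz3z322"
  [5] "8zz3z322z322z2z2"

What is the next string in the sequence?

8zz3z322z322z2z2z322z2z2z3z2z3z2

φ(8zz3z322z322z2z2) expands symbol-by-symbol to 8z z3 z3 22 z3 22 z2 z2 z3 22 z2 z2 z3 z2 z3 z2; joining the 16 pieces gives the next term.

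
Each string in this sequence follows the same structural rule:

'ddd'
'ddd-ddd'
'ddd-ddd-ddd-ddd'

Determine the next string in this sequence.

ddd-ddd-ddd-ddd-ddd-ddd-ddd-ddd

s(k+1) = s(k)·-·s(k) — each term doubles the last with '-' between the halves.
One more doubling of ddd-ddd-ddd-ddd gives the answer.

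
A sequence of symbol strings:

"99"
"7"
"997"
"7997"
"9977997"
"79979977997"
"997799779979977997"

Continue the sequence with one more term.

79979977997997799779979977997

Each term (from the third on) is the two preceding terms concatenated in order: term 3 = 99·7 = 997.
Continuing: 79979977997 · 997799779979977997 gives term 8.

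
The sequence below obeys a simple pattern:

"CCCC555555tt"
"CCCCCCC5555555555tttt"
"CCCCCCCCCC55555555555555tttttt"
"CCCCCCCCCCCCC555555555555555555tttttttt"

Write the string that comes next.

CCCCCCCCCCCCCCCC5555555555555555555555tttttttttt

The n-th term is 3n+1 C's then 4n+2 5's then 2n t's (n = 1, 2, …).
Setting n = 5 gives 16, 22, 10 characters in each block.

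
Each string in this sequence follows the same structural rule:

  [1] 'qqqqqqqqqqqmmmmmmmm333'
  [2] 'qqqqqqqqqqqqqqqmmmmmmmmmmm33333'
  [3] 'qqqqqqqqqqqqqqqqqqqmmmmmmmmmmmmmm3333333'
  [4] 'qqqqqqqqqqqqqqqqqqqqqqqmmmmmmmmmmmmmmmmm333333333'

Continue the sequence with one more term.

qqqqqqqqqqqqqqqqqqqqqqqqqqqmmmmmmmmmmmmmmmmmmmm33333333333

The n-th term is 4n+3 q's then 3n+2 m's then 2n-1 3's, where the shown terms are n = 2, 3, 4, 5.
For the next term, n = 6, so the run lengths are 27, 20, 11.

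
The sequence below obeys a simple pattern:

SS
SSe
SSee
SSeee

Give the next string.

The strings grow by a fixed suffix e each time.
Applying this once more to SSeee:

SSeeee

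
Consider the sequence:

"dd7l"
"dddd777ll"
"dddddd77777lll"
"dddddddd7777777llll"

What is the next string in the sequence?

Each string has the form d^{2n} 7^{2n-1} l^{n} (n = 1, 2, …).
For the next term, n = 5, so the run lengths are 10, 9, 5.

dddddddddd777777777lllll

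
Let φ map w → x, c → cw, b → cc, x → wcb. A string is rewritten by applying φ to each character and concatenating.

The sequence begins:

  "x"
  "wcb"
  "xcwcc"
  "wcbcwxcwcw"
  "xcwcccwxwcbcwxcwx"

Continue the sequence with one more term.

Applying the rule to each of the 17 symbols of xcwcccwxwcbcwxcwx gives the pieces wcb cw x cw cw cw x wcb x cw cc cw x wcb cw x wcb, which concatenate to the answer.

wcbcwxcwcwcwxwcbxcwcccwxwcbcwxwcb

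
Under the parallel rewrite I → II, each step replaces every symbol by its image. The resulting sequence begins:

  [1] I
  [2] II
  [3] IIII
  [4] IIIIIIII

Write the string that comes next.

IIIIIIIIIIIIIIII

Apply φ to IIIIIIII symbol by symbol: I→II, I→II, I→II, I→II, I→II, I→II, I→II, I→II; joined: II II II II II II II II.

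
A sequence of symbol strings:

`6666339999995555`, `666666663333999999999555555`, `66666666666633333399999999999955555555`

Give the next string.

6666666666666666333333339999999999999995555555555

Each string has the form 6^{4n} 3^{2n} 9^{3n+3} 5^{2n+2} (n = 1, 2, …).
For the next term, n = 4, so the run lengths are 16, 8, 15, 10.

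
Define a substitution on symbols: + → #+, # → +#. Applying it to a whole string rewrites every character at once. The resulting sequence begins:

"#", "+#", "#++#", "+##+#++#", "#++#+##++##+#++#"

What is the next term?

Replace each of the 16 characters of #++#+##++##+#++# in place — +# #+ #+ +# #+ +# +# #+ #+ +# +# #+ +# #+ #+ +# — and concatenate.

+##+#++##++#+##+#++#+##++##+#++#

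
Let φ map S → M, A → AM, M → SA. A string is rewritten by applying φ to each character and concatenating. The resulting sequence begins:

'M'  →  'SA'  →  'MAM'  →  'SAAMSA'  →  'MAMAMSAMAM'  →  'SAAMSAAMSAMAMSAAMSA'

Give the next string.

MAMAMSAMAMAMSAMAMSAAMSAMAMAMSAMAM

φ(SAAMSAAMSAMAMSAAMSA) expands symbol-by-symbol to M AM AM SA M AM AM SA M AM SA AM SA M AM AM SA M AM; joining the 19 pieces gives the next term.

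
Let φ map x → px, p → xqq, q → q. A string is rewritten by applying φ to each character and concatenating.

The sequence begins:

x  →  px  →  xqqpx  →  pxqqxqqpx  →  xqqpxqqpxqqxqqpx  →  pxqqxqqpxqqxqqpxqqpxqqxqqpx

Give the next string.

Replace each of the 27 characters of pxqqxqqpxqqxqqpxqqpxqqxqqpx in place — xqq px q q px q q xqq px q q px q q xqq px q q xqq px q q px q q xqq px — and concatenate.

xqqpxqqpxqqxqqpxqqpxqqxqqpxqqxqqpxqqpxqqxqqpx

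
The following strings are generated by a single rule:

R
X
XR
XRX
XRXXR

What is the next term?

XRXXRXRX

This is a Fibonacci-style word recurrence s(k) = s(k−1)·s(k−2): e.g. X·R = XR.
So term 6 is XRXXR·XRX.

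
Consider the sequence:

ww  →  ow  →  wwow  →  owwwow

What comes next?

wwowowwwow

From term 3 onward, concatenate the second-to-last term with the last: ww·ow = wwow, ow·wwow = owwwow, …
Continuing: wwow · owwwow gives term 5.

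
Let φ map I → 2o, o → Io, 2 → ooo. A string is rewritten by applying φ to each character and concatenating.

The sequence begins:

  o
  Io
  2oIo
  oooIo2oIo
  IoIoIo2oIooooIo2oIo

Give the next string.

Rewriting the 19 symbols of IoIoIo2oIooooIo2oIo one by one yields 2o Io 2o Io 2o Io ooo Io 2o Io Io Io Io 2o Io ooo Io 2o Io; concatenated:

2oIo2oIo2oIooooIo2oIoIoIoIo2oIooooIo2oIo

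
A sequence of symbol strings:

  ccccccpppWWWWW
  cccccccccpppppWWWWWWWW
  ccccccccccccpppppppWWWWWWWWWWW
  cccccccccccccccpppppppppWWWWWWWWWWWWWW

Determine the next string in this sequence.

ccccccccccccccccccpppppppppppWWWWWWWWWWWWWWWWW

Term n consists of 3n c's, followed by 2n-1 p's, followed by 3n-1 W's, where the shown terms are n = 2, 3, 4, 5.
Setting n = 6 gives 18, 11, 17 characters in each block.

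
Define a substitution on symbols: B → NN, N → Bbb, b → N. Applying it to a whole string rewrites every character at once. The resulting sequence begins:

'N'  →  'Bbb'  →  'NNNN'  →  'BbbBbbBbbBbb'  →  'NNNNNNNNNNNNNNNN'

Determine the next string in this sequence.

Replace each of the 16 characters of NNNNNNNNNNNNNNNN in place — Bbb Bbb Bbb Bbb Bbb Bbb Bbb Bbb Bbb Bbb Bbb Bbb Bbb Bbb Bbb Bbb — and concatenate.

BbbBbbBbbBbbBbbBbbBbbBbbBbbBbbBbbBbbBbbBbbBbbBbb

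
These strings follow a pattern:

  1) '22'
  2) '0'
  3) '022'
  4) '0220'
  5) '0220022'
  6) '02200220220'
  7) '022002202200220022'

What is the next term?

Each term (from the third on) is the previous term followed by the one before it: term 3 = 0·22 = 022.
So term 8 is 022002202200220022·02200220220.

02200220220022002202200220220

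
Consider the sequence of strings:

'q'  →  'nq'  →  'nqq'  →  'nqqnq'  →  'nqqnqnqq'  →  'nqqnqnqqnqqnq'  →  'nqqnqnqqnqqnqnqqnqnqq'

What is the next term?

nqqnqnqqnqqnqnqqnqnqqnqqnqnqqnqqnq

From term 3 onward, concatenate the last term with the second-to-last: nq·q = nqq, nqq·nq = nqqnq, …
So term 8 is nqqnqnqqnqqnqnqqnqnqq·nqqnqnqqnqqnq.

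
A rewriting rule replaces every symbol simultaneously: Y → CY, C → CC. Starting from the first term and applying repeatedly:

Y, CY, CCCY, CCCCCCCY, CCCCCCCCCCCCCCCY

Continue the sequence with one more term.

CCCCCCCCCCCCCCCCCCCCCCCCCCCCCCCY

φ(CCCCCCCCCCCCCCCY) expands symbol-by-symbol to CC CC CC CC CC CC CC CC CC CC CC CC CC CC CC CY; joining the 16 pieces gives the next term.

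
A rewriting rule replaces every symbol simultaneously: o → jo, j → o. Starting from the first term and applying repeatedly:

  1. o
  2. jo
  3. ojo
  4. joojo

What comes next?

ojojoojo

Rewriting each symbol of joojo: j→o, o→jo, o→jo, j→o, o→jo, which concatenates to o jo jo o jo.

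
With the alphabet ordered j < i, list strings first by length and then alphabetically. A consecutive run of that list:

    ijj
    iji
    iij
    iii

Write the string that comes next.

iii is the last string of length 3, so the next is the first of length 4: j repeated 4 times.

jjjj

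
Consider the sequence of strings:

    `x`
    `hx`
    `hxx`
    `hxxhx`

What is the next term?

This is a Fibonacci-style word recurrence s(k) = s(k−1)·s(k−2): e.g. hx·x = hxx.
Continuing: hxxhx · hxx gives term 5.

hxxhxhxx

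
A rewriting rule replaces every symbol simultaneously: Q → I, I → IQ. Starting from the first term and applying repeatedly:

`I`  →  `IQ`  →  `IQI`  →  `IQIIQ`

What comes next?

IQIIQIQI

Rewriting each symbol of IQIIQ: I→IQ, Q→I, I→IQ, I→IQ, Q→I, which concatenates to IQ I IQ IQ I.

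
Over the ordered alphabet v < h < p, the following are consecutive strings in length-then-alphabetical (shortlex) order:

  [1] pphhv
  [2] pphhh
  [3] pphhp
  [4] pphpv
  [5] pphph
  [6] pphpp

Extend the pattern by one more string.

pppvv

Treat pphpp as a base-3 numeral over the given alphabet and add one, carrying through any trailing p's.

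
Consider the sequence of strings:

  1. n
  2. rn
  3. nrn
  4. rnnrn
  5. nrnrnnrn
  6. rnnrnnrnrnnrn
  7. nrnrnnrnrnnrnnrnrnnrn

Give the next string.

From term 3 onward, concatenate the second-to-last term with the last: n·rn = nrn, rn·nrn = rnnrn, …
The next term joins rnnrnnrnrnnrn and nrnrnnrnrnnrnnrnrnnrn.

rnnrnnrnrnnrnnrnrnnrnrnnrnnrnrnnrn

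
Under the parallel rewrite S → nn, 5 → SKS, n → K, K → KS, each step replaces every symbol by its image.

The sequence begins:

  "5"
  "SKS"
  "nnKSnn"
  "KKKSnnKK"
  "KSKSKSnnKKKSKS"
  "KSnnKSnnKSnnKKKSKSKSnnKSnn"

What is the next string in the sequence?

Rewriting the 26 symbols of KSnnKSnnKSnnKKKSKSKSnnKSnn one by one yields KS nn K K KS nn K K KS nn K K KS KS KS nn KS nn KS nn K K KS nn K K; concatenated:

KSnnKKKSnnKKKSnnKKKSKSKSnnKSnnKSnnKKKSnnKK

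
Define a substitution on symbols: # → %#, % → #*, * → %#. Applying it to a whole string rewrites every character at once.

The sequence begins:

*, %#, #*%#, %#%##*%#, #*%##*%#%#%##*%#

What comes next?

φ(#*%##*%#%#%##*%#) expands symbol-by-symbol to %# %# #* %# %# %# #* %# #* %# #* %# %# %# #* %#; joining the 16 pieces gives the next term.

%#%##*%#%#%##*%##*%##*%#%#%##*%#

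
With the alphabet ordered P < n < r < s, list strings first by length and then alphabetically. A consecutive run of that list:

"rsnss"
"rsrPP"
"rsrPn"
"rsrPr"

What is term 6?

Advancing 2 positions from rsrPr through rsrPr → rsrPs reaches term 6.

rsrnP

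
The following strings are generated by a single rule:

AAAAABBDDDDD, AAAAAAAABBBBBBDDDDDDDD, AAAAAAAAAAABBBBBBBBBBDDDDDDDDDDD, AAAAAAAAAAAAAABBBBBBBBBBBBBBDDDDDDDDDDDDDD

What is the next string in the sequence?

The n-th term is 3n+2 A's then 4n-2 B's then 3n+2 D's (n = 1, 2, …).
Setting n = 5 gives 17, 18, 17 characters in each block.

AAAAAAAAAAAAAAAAABBBBBBBBBBBBBBBBBBDDDDDDDDDDDDDDDDD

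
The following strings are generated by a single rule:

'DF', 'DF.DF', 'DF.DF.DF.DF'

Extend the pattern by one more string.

s(k+1) = s(k)·.·s(k) — each term doubles the last with '.' between the halves.
One more doubling of DF.DF.DF.DF gives the answer.

DF.DF.DF.DF.DF.DF.DF.DF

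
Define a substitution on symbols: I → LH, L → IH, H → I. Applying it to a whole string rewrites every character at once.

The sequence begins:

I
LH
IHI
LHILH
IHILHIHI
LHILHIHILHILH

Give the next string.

Rewriting the 13 symbols of LHILHIHILHILH one by one yields IH I LH IH I LH I LH IH I LH IH I; concatenated:

IHILHIHILHILHIHILHIHI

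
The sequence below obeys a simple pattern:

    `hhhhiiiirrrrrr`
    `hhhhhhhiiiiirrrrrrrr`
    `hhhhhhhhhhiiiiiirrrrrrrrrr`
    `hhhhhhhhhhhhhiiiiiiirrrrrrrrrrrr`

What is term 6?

hhhhhhhhhhhhhhhhhhhiiiiiiiiirrrrrrrrrrrrrrrr

Term n consists of 3n-2 h's, followed by n+2 i's, followed by 2n+2 r's, where the shown terms are n = 2, 3, 4, 5.
For term 6, n = 7, so the run lengths are 19, 9, 16.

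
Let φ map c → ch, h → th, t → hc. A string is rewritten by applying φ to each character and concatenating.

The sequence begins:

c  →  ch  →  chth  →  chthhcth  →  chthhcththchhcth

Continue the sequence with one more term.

Applying the rule to each of the 16 symbols of chthhcththchhcth gives the pieces ch th hc th th ch hc th hc th ch th th ch hc th, which concatenate to the answer.

chthhcththchhcthhcthchththchhcth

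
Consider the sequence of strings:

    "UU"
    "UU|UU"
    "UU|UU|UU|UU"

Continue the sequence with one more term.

s(k+1) = s(k)·|·s(k) — each term doubles the last with '|' between the halves.
Doubling UU|UU|UU|UU with '|' between the halves:

UU|UU|UU|UU|UU|UU|UU|UU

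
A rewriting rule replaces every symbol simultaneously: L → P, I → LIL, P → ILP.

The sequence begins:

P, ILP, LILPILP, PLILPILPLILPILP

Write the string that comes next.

φ(PLILPILPLILPILP) expands symbol-by-symbol to ILP P LIL P ILP LIL P ILP P LIL P ILP LIL P ILP; joining the 15 pieces gives the next term.

ILPPLILPILPLILPILPPLILPILPLILPILP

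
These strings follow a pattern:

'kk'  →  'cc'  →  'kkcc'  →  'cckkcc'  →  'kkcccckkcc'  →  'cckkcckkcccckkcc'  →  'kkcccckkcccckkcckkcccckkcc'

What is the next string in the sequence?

cckkcckkcccckkcckkcccckkcccckkcckkcccckkcc

This is a Fibonacci-style word recurrence s(k) = s(k−2)·s(k−1): e.g. kk·cc = kkcc.
So term 8 is cckkcckkcccckkcc·kkcccckkcccckkcckkcccckkcc.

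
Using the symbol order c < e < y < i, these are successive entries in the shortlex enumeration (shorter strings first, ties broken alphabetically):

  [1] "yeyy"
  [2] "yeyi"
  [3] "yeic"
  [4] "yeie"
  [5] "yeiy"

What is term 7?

Stepping forward 2 times from yeiy: yeiy → yeii, then the target.

yycc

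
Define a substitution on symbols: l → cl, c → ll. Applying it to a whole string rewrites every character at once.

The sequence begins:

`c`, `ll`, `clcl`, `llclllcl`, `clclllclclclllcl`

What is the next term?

Applying the rule to each of the 16 symbols of clclllclclclllcl gives the pieces ll cl ll cl cl cl ll cl ll cl ll cl cl cl ll cl, which concatenate to the answer.

llclllclclclllclllclllclclclllcl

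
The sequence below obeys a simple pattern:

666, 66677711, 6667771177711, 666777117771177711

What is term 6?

Each term is the previous one with 77711 appended.
From 666777117771177711, 2 further steps: 666777117771177711 → 66677711777117771177711 → (answer).

6667771177711777117771177711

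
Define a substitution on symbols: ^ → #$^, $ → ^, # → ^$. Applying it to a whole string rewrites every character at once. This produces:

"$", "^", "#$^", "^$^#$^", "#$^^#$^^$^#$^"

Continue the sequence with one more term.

Replace each of the 13 characters of #$^^#$^^$^#$^ in place — ^$ ^ #$^ #$^ ^$ ^ #$^ #$^ ^ #$^ ^$ ^ #$^ — and concatenate.

^$^#$^#$^^$^#$^#$^^#$^^$^#$^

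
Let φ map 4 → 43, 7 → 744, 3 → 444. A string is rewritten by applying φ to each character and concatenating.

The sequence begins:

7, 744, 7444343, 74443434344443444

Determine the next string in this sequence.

φ(74443434344443444) expands symbol-by-symbol to 744 43 43 43 444 43 444 43 444 43 43 43 43 444 43 43 43; joining the 17 pieces gives the next term.

744434343444434444344443434343444434343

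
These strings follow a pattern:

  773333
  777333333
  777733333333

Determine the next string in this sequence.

777773333333333

Each string has the form 7^{n} 3^{2n}, where the shown terms are n = 2, 3, 4.
Setting n = 5 gives 5, 10 characters in each block.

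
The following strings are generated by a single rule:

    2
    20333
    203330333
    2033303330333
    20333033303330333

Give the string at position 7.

Each term is the previous one with 0333 appended.
From 20333033303330333, 2 further steps: 20333033303330333 → 203330333033303330333 → (answer).

2033303330333033303330333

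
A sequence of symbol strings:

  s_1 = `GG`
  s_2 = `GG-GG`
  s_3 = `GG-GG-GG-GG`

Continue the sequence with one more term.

s(k+1) = s(k)·-·s(k) — each term doubles the last with '-' between the halves.
Doubling GG-GG-GG-GG with '-' between the halves:

GG-GG-GG-GG-GG-GG-GG-GG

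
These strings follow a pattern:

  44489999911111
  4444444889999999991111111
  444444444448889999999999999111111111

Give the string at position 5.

4444444444444444444888889999999999999999999991111111111111

Each string has the form 4^{4n-1} 8^{n} 9^{4n+1} 1^{2n+3} (n = 1, 2, …).
Setting n = 5 gives 19, 5, 21, 13 characters in each block.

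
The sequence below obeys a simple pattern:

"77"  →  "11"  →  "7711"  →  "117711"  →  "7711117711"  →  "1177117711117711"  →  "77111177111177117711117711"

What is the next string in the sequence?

117711771111771177111177111177117711117711

Each term (from the third on) is the two preceding terms concatenated in order: term 3 = 77·11 = 7711.
So term 8 is 1177117711117711·77111177111177117711117711.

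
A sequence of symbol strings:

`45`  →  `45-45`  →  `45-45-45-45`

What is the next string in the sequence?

Every step duplicates the string with '-' between the halves.
So the next term is two copies of 45-45-45-45 with '-' between the halves.

45-45-45-45-45-45-45-45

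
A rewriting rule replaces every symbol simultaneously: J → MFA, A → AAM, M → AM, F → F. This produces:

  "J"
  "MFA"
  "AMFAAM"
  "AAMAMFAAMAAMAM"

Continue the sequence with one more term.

Rewriting the 14 symbols of AAMAMFAAMAAMAM one by one yields AAM AAM AM AAM AM F AAM AAM AM AAM AAM AM AAM AM; concatenated:

AAMAAMAMAAMAMFAAMAAMAMAAMAAMAMAAMAM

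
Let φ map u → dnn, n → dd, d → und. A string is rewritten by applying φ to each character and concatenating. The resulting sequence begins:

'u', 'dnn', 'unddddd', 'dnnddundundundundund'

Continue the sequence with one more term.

φ(dnnddundundundundund) expands symbol-by-symbol to und dd dd und und dnn dd und dnn dd und dnn dd und dnn dd und dnn dd und; joining the 20 pieces gives the next term.

undddddundunddnnddunddnnddunddnnddunddnnddunddnnddund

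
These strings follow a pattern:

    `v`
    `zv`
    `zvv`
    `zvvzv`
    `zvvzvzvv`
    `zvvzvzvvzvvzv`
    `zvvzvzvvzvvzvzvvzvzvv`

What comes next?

zvvzvzvvzvvzvzvvzvzvvzvvzvzvvzvvzv

Each term (from the third on) is the previous term followed by the one before it: term 3 = zv·v = zvv.
The next term joins zvvzvzvvzvvzvzvvzvzvv and zvvzvzvvzvvzv.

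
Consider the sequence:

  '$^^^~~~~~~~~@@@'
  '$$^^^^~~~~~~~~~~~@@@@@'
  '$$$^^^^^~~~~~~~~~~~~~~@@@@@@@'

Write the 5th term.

Term n consists of n-1 $'s, followed by n+1 ^'s, followed by 3n+2 ~'s, followed by 2n-1 @'s, where the shown terms are n = 2, 3, 4.
At n = 6 the blocks have lengths 5, 7, 20, 11.

$$$$$^^^^^^^~~~~~~~~~~~~~~~~~~~~@@@@@@@@@@@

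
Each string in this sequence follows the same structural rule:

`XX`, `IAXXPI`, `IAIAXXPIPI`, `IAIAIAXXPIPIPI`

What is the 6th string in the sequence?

IAIAIAIAIAXXPIPIPIPIPI

s(k+1) = IA·s(k)·PI, so each term gains IA as a prefix and PI as a suffix.
From IAIAIAXXPIPIPI, 2 further steps: IAIAIAXXPIPIPI → IAIAIAIAXXPIPIPIPI → (answer).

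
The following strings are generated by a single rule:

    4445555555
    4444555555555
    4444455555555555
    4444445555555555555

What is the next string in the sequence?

4444444555555555555555

The n-th term is n 4's then 2n+1 5's, where the shown terms are n = 3, 4, 5, 6.
For the next term, n = 7, so the run lengths are 7, 15.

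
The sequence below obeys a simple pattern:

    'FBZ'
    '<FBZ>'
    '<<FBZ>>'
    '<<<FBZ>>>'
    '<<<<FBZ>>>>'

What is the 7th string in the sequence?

s(k+1) = <·s(k)·>, so each term gains < as a prefix and > as a suffix.
From <<<<FBZ>>>>, 2 further steps: <<<<FBZ>>>> → <<<<<FBZ>>>>> → (answer).

<<<<<<FBZ>>>>>>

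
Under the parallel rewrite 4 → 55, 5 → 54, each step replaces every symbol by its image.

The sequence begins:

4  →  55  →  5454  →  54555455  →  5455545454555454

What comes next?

54555454545554555455545454555455

φ(5455545454555454) expands symbol-by-symbol to 54 55 54 54 54 55 54 55 54 55 54 54 54 55 54 55; joining the 16 pieces gives the next term.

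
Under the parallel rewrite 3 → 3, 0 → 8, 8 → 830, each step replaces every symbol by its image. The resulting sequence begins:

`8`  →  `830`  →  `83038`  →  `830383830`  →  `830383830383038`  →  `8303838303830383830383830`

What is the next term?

φ(8303838303830383830383830) expands symbol-by-symbol to 830 3 8 3 830 3 830 3 8 3 830 3 8 3 830 3 830 3 8 3 830 3 830 3 8; joining the 25 pieces gives the next term.

83038383038303838303838303830383830383038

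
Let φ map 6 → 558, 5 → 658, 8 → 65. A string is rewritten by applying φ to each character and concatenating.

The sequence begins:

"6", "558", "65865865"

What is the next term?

5586586555865865558658

Expanding 65865865: 6→558, 5→658, 8→65, 6→558, 5→658, 8→65, 6→558, 5→658. Concatenated: 558 658 65 558 658 65 558 658.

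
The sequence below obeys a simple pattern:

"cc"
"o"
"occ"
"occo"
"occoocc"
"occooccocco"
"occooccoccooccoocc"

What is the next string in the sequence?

This is a Fibonacci-style word recurrence s(k) = s(k−1)·s(k−2): e.g. o·cc = occ.
Continuing: occooccoccooccoocc · occooccocco gives term 8.

occooccoccooccooccoccooccocco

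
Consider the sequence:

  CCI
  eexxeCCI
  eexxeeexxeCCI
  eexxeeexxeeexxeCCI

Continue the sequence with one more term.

The strings grow by a fixed prefix eexxe each time.
One more step from eexxeeexxeeexxeCCI gives the answer.

eexxeeexxeeexxeeexxeCCI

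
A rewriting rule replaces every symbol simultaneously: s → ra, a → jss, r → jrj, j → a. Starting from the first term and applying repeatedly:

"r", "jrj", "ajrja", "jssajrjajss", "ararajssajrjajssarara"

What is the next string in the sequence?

Rewriting the 21 symbols of ararajssajrjajssarara one by one yields jss jrj jss jrj jss a ra ra jss a jrj a jss a ra ra jss jrj jss jrj jss; concatenated:

jssjrjjssjrjjssararajssajrjajssararajssjrjjssjrjjss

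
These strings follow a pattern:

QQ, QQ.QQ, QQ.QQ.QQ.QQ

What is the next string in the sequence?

Each string is two copies of the previous one joined by '.'.
So the next term is two copies of QQ.QQ.QQ.QQ with '.' between the halves.

QQ.QQ.QQ.QQ.QQ.QQ.QQ.QQ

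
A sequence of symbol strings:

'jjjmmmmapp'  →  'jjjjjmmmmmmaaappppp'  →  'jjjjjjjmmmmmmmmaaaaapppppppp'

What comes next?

The n-th term is 2n+1 j's then 2n+2 m's then 2n-1 a's then 3n-1 p's (n = 1, 2, …).
At n = 4 the blocks have lengths 9, 10, 7, 11.

jjjjjjjjjmmmmmmmmmmaaaaaaappppppppppp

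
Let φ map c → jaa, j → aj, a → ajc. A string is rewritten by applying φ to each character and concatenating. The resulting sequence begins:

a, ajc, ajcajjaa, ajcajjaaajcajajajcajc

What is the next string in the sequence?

Rewriting the 21 symbols of ajcajjaaajcajajajcajc one by one yields ajc aj jaa ajc aj aj ajc ajc ajc aj jaa ajc aj ajc aj ajc aj jaa ajc aj jaa; concatenated:

ajcajjaaajcajajajcajcajcajjaaajcajajcajajcajjaaajcajjaa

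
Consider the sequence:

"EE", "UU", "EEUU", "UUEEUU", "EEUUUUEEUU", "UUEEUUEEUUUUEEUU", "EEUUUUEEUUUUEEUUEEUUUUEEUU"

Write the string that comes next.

Each term (from the third on) is the two preceding terms concatenated in order: term 3 = EE·UU = EEUU.
The next term joins UUEEUUEEUUUUEEUU and EEUUUUEEUUUUEEUUEEUUUUEEUU.

UUEEUUEEUUUUEEUUEEUUUUEEUUUUEEUUEEUUUUEEUU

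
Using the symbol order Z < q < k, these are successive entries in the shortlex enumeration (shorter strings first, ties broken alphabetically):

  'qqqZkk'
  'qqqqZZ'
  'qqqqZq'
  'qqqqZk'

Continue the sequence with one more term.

Find the rightmost character of qqqqZk below k, bump it to the next letter, and reset everything to its right to Z.

qqqqqZ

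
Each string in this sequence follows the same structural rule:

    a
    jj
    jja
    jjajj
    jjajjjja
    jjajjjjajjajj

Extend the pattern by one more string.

jjajjjjajjajjjjajjjja

Each term (from the third on) is the previous term followed by the one before it: term 3 = jj·a = jja.
Continuing: jjajjjjajjajj · jjajjjja gives term 7.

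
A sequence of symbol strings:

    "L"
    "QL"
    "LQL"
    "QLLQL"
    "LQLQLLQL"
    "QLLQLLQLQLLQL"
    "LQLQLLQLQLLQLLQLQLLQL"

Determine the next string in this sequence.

QLLQLLQLQLLQLLQLQLLQLQLLQLLQLQLLQL

This is a Fibonacci-style word recurrence s(k) = s(k−2)·s(k−1): e.g. L·QL = LQL.
So term 8 is QLLQLLQLQLLQL·LQLQLLQLQLLQLLQLQLLQL.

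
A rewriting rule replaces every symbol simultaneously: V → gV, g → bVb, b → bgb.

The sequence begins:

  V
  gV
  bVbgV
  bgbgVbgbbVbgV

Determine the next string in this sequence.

Rewriting the 13 symbols of bgbgVbgbbVbgV one by one yields bgb bVb bgb bVb gV bgb bVb bgb bgb gV bgb bVb gV; concatenated:

bgbbVbbgbbVbgVbgbbVbbgbbgbgVbgbbVbgV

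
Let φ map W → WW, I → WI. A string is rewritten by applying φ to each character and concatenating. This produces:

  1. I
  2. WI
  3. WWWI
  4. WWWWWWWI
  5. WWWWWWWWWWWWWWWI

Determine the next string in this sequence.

φ(WWWWWWWWWWWWWWWI) expands symbol-by-symbol to WW WW WW WW WW WW WW WW WW WW WW WW WW WW WW WI; joining the 16 pieces gives the next term.

WWWWWWWWWWWWWWWWWWWWWWWWWWWWWWWI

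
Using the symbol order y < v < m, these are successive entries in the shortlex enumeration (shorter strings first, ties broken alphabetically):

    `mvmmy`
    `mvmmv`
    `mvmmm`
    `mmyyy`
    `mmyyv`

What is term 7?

mmyvy

Continuing the enumeration 2 steps past mmyyv: mmyyv → mmyym → (answer).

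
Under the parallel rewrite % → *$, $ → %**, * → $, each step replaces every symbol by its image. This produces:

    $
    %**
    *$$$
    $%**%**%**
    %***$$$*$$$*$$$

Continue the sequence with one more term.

*$$$$%**%**%**$%**%**%**$%**%**%**

Replace each of the 15 characters of %***$$$*$$$*$$$ in place — *$ $ $ $ %** %** %** $ %** %** %** $ %** %** %** — and concatenate.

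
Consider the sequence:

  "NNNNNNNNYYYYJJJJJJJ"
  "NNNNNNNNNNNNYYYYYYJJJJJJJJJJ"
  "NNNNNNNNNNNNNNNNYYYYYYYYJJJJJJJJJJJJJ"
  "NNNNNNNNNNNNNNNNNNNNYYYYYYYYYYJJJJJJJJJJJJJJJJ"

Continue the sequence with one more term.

NNNNNNNNNNNNNNNNNNNNNNNNYYYYYYYYYYYYJJJJJJJJJJJJJJJJJJJ

Each string has the form N^{4n} Y^{2n} J^{3n+1}, where the shown terms are n = 2, 3, 4, 5.
Setting n = 6 gives 24, 12, 19 characters in each block.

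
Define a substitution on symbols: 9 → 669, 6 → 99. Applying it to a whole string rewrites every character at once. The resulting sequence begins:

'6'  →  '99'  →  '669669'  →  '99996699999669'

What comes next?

Rewriting the 14 symbols of 99996699999669 one by one yields 669 669 669 669 99 99 669 669 669 669 669 99 99 669; concatenated:

66966966966999996696696696696699999669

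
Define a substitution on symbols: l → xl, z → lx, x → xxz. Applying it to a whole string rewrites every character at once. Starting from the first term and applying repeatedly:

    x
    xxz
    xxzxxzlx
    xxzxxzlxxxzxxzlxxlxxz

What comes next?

Rewriting the 21 symbols of xxzxxzlxxxzxxzlxxlxxz one by one yields xxz xxz lx xxz xxz lx xl xxz xxz xxz lx xxz xxz lx xl xxz xxz xl xxz xxz lx; concatenated:

xxzxxzlxxxzxxzlxxlxxzxxzxxzlxxxzxxzlxxlxxzxxzxlxxzxxzlx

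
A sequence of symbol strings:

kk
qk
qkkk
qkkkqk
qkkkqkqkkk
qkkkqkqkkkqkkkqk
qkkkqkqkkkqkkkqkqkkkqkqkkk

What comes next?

qkkkqkqkkkqkkkqkqkkkqkqkkkqkkkqkqkkkqkkkqk

This is a Fibonacci-style word recurrence s(k) = s(k−1)·s(k−2): e.g. qk·kk = qkkk.
So term 8 is qkkkqkqkkkqkkkqkqkkkqkqkkk·qkkkqkqkkkqkkkqk.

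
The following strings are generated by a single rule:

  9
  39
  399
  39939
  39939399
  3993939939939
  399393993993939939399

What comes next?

This is a Fibonacci-style word recurrence s(k) = s(k−1)·s(k−2): e.g. 39·9 = 399.
So term 8 is 399393993993939939399·3993939939939.

3993939939939399393993993939939939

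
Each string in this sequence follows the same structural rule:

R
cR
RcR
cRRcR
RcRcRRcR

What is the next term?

From term 3 onward, concatenate the second-to-last term with the last: R·cR = RcR, cR·RcR = cRRcR, …
So term 6 is cRRcR·RcRcRRcR.

cRRcRRcRcRRcR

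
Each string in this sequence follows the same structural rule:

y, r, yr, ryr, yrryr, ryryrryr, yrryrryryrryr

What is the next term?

ryryrryryrryrryryrryr

From term 3 onward, concatenate the second-to-last term with the last: y·r = yr, r·yr = ryr, …
So term 8 is ryryrryr·yrryrryryrryr.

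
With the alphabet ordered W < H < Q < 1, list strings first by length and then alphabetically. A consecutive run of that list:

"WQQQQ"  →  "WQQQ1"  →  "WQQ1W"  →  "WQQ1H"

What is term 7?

Continuing the enumeration 3 steps past WQQ1H: WQQ1H → WQQ1Q → WQQ11 → (answer).

WQ1WW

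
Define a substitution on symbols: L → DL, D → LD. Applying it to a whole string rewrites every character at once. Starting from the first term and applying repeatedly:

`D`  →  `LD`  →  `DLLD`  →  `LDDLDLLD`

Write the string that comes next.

Expanding LDDLDLLD: L→DL, D→LD, D→LD, L→DL, D→LD, L→DL, L→DL, D→LD. Concatenated: DL LD LD DL LD DL DL LD.

DLLDLDDLLDDLDLLD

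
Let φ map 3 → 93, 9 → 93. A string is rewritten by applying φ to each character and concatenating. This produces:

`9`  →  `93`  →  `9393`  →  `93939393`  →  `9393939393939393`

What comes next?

Rewriting the 16 symbols of 9393939393939393 one by one yields 93 93 93 93 93 93 93 93 93 93 93 93 93 93 93 93; concatenated:

93939393939393939393939393939393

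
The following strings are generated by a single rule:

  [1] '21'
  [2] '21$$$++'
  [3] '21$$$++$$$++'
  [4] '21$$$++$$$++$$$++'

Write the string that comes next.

Every step adds $$$++ to the end: s(k+1) = s(k)·$$$++.
Applying this once more to 21$$$++$$$++$$$++:

21$$$++$$$++$$$++$$$++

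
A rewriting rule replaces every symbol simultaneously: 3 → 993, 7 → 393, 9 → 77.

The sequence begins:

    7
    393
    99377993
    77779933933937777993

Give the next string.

Rewriting the 20 symbols of 77779933933937777993 one by one yields 393 393 393 393 77 77 993 993 77 993 993 77 993 393 393 393 393 77 77 993; concatenated:

393393393393777799399377993993779933933933933937777993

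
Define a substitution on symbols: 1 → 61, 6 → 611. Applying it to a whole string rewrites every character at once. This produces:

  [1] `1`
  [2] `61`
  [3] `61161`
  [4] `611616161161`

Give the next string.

61161616116161161611616161161

Expanding 611616161161: 6→611, 1→61, 1→61, 6→611, 1→61, 6→611, 1→61, 6→611, 1→61, 1→61, 6→611, 1→61. Concatenated: 611 61 61 611 61 611 61 611 61 61 611 61.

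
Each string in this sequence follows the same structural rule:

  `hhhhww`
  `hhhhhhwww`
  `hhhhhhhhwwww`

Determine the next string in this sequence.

hhhhhhhhhhwwwww

The n-th term is 2n h's then n w's, where the shown terms are n = 2, 3, 4.
At n = 5 the blocks have lengths 10, 5.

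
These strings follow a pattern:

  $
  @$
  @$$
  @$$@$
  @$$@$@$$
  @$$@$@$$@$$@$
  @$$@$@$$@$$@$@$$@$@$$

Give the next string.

@$$@$@$$@$$@$@$$@$@$$@$$@$@$$@$$@$

From term 3 onward, concatenate the last term with the second-to-last: @$·$ = @$$, @$$·@$ = @$$@$, …
Continuing: @$$@$@$$@$$@$@$$@$@$$ · @$$@$@$$@$$@$ gives term 8.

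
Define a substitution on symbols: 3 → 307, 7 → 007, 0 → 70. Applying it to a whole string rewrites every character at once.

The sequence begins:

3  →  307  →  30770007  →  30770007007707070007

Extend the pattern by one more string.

Rewriting the 20 symbols of 30770007007707070007 one by one yields 307 70 007 007 70 70 70 007 70 70 007 007 70 007 70 007 70 70 70 007; concatenated:

3077000700770707000770700070077000770007707070007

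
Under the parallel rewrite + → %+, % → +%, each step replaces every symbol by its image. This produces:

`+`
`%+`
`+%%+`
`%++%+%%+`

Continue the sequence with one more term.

Apply φ to %++%+%%+ symbol by symbol: %→+%, +→%+, +→%+, %→+%, +→%+, %→+%, %→+%, +→%+; joined: +% %+ %+ +% %+ +% +% %+.

+%%+%++%%++%+%%+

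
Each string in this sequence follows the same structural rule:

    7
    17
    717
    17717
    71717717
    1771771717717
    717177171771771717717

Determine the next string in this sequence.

1771771717717717177171771771717717

This is a Fibonacci-style word recurrence s(k) = s(k−2)·s(k−1): e.g. 7·17 = 717.
The next term joins 1771771717717 and 717177171771771717717.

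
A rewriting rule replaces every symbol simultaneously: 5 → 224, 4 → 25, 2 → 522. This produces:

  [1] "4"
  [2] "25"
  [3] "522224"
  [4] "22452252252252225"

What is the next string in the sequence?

52252225224522522224522522224522522224522522522224

φ(22452252252252225) expands symbol-by-symbol to 522 522 25 224 522 522 224 522 522 224 522 522 224 522 522 522 224; joining the 17 pieces gives the next term.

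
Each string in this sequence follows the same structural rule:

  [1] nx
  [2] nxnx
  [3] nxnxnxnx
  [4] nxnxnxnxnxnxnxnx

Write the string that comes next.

Every step duplicates the string.
One more doubling of nxnxnxnxnxnxnxnx gives the answer.

nxnxnxnxnxnxnxnxnxnxnxnxnxnxnxnx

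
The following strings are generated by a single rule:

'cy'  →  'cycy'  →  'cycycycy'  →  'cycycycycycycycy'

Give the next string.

Every step duplicates the string.
One more doubling of cycycycycycycycy gives the answer.

cycycycycycycycycycycycycycycycy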